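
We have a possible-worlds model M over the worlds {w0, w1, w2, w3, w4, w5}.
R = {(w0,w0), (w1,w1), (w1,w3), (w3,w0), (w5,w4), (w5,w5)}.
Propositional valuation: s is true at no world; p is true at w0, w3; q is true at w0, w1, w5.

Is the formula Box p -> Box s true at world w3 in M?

Recall that Box ψ holds at a world iff ψ holds at every accessible world, and Dia ψ holds iff ψ holds at some accessible world.
At w3: Box p is true, Box s is false, so Box p -> Box s is false.
  At w3: Box p requires p at every successor {w0}.
    At w0: p is true.
  So Box p is true at w3.
  At w3: Box s requires s at every successor {w0}.
    s fails at w0, so Box s is false at w3.

No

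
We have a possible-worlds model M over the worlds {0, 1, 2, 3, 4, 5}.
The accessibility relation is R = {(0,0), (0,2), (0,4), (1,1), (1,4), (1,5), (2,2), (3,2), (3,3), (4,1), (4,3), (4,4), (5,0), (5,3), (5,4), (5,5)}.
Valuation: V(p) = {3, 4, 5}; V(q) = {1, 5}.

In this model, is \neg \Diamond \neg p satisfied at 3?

No

At 3: \Diamond \neg p is true, so \neg \Diamond \neg p is false.
  At 3: \Diamond \neg p requires \neg p at some successor in {2, 3}.
    \neg p holds at 2, so \Diamond \neg p is true at 3.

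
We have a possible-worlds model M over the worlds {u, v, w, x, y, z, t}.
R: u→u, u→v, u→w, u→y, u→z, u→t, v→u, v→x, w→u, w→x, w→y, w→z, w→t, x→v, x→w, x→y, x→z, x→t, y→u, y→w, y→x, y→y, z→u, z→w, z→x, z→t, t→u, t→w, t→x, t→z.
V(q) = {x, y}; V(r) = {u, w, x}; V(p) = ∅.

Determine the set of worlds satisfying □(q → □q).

Let φ = □(q → □q). Evaluate φ at each world:
  u (successors {u, v, w, y, z, t}): φ is false.
  v (successors {u, x}): φ is false.
  w (successors {u, x, y, z, t}): φ is false.
  x (successors {v, w, y, z, t}): φ is false.
  y (successors {u, w, x, y}): φ is false.
  z (successors {u, w, x, t}): φ is false.
  t (successors {u, w, x, z}): φ is false.
For instance, at y:
  At y: □(q → □q) requires q → □q at every successor {u, w, x, y}.
    q → □q fails at x, so □(q → □q) is false at y.
      At x: q is true, □q is false, so q → □q is false.
Satisfying worlds: none.

none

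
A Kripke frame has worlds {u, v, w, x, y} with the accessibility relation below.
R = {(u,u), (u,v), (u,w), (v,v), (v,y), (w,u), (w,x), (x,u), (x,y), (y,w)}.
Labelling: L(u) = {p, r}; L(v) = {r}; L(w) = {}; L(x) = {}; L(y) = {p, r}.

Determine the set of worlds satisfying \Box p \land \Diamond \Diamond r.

x

Let φ = \Box p \land \Diamond \Diamond r. Evaluate φ at each world:
  u (successors {u, v, w}): φ is false.
  v (successors {v, y}): φ is false.
  w (successors {u, x}): φ is false.
  x (successors {u, y}): φ is true.
  y (successors {w}): φ is false.
For instance, at w:
  At w: \Box p is false, \Diamond \Diamond r is true, so \Box p \land \Diamond \Diamond r is false.
    At w: \Box p requires p at every successor {u, x}.
      p fails at x, so \Box p is false at w.
    At w: \Diamond \Diamond r requires \Diamond r at some successor in {u, x}.
      \Diamond r holds at u, so \Diamond \Diamond r is true at w.
Satisfying worlds: {x}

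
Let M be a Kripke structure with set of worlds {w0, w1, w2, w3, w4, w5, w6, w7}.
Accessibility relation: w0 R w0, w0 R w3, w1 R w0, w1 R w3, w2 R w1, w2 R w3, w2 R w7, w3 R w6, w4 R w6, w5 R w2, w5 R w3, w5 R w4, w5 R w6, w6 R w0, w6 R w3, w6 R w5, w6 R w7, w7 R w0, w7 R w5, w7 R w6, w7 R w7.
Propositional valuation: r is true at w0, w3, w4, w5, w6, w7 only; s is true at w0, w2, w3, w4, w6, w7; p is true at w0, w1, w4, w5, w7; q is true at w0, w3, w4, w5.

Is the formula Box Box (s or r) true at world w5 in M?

Recall that Box ψ holds at a world iff ψ holds at every accessible world, and Dia ψ holds iff ψ holds at some accessible world.
At w5: Box Box (s or r) requires Box (s or r) at every successor {w2, w3, w4, w6}.
  Box (s or r) fails at w2, so Box Box (s or r) is false at w5.
    At w2: Box (s or r) requires s or r at every successor {w1, w3, w7}.
      s or r fails at w1, so Box (s or r) is false at w2.

No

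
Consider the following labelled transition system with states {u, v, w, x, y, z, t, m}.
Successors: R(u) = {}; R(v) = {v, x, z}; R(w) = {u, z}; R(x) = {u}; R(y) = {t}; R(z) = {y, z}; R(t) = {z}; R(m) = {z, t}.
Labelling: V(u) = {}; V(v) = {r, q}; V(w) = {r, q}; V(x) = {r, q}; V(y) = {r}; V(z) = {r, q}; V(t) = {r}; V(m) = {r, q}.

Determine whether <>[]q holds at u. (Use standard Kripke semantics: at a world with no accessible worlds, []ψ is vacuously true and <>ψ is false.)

At u: no accessible worlds, so <>[]q is false.

No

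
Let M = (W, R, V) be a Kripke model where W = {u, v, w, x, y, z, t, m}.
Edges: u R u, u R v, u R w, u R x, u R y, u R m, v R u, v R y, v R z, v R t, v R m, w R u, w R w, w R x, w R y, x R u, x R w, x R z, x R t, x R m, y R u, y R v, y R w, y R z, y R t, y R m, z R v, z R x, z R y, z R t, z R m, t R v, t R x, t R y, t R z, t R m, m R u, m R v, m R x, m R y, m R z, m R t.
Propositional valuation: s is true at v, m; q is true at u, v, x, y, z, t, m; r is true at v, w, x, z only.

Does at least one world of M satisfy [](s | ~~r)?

Let φ = [](s | ~~r). Evaluate φ at each world:
  u (successors {u, v, w, x, y, m}): φ is false.
  v (successors {u, y, z, t, m}): φ is false.
  w (successors {u, w, x, y}): φ is false.
  x (successors {u, w, z, t, m}): φ is false.
  y (successors {u, v, w, z, t, m}): φ is false.
  z (successors {v, x, y, t, m}): φ is false.
  t (successors {v, x, y, z, m}): φ is false.
  m (successors {u, v, x, y, z, t}): φ is false.
For instance, at w:
  At w: [](s | ~~r) requires s | ~~r at every successor {u, w, x, y}.
    s | ~~r fails at u, so [](s | ~~r) is false at w.

No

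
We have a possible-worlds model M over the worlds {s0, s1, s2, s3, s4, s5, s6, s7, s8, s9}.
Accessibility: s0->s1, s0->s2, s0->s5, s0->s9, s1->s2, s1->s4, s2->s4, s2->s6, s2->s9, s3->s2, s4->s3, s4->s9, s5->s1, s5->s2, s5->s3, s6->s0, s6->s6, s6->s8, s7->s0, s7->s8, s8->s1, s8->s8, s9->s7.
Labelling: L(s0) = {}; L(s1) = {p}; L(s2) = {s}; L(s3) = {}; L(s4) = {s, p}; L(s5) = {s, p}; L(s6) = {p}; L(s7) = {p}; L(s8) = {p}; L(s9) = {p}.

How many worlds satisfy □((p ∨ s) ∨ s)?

6

Let φ = □((p ∨ s) ∨ s). Evaluate φ at each world:
  s0 (successors {s1, s2, s5, s9}): φ is true.
  s1 (successors {s2, s4}): φ is true.
  s2 (successors {s4, s6, s9}): φ is true.
  s3 (successors {s2}): φ is true.
  s4 (successors {s3, s9}): φ is false.
  s5 (successors {s1, s2, s3}): φ is false.
  s6 (successors {s0, s6, s8}): φ is false.
  s7 (successors {s0, s8}): φ is false.
  s8 (successors {s1, s8}): φ is true.
  s9 (successors {s7}): φ is true.
For instance, at s9:
  At s9: □((p ∨ s) ∨ s) requires (p ∨ s) ∨ s at every successor {s7}.
    At s7: (p ∨ s) ∨ s is true.
  So □((p ∨ s) ∨ s) is true at s9.
Satisfying worlds: {s0, s1, s2, s3, s8, s9}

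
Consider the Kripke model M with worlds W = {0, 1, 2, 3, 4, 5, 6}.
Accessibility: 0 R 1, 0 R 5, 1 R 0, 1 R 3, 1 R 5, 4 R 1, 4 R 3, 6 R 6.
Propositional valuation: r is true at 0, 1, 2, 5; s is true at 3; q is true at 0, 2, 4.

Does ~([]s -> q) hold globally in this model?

No

Let φ = ~([]s -> q). Evaluate φ at each world:
  0 (successors {1, 5}): φ is false.
  1 (successors {0, 3, 5}): φ is false.
  2 (successors ∅): φ is false.
  3 (successors ∅): φ is true.
  4 (successors {1, 3}): φ is false.
  5 (successors ∅): φ is true.
  6 (successors {6}): φ is false.
Detail at 0 (counterexample):
  At 0: []s -> q is true, so ~([]s -> q) is false.
    At 0: []s is false, q is true, so []s -> q is true.
      At 0: []s requires s at every successor {1, 5}.
        s fails at 1, so []s is false at 0.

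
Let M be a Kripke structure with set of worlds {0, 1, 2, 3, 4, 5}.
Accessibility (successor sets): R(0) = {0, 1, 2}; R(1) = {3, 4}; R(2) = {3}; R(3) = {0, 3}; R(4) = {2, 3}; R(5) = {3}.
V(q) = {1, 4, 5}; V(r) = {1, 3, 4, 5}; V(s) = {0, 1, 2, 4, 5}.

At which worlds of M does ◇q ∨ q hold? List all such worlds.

0, 1, 4, 5

Let φ = ◇q ∨ q. Evaluate φ at each world:
  0 (successors {0, 1, 2}): φ is true.
  1 (successors {3, 4}): φ is true.
  2 (successors {3}): φ is false.
  3 (successors {0, 3}): φ is false.
  4 (successors {2, 3}): φ is true.
  5 (successors {3}): φ is true.
For instance, at 5:
  At 5: ◇q is false, q is true, so ◇q ∨ q is true.
    At 5: ◇q requires q at some successor in {3}.
      At 3: q is false.
    So ◇q is false at 5.
Satisfying worlds: {0, 1, 4, 5}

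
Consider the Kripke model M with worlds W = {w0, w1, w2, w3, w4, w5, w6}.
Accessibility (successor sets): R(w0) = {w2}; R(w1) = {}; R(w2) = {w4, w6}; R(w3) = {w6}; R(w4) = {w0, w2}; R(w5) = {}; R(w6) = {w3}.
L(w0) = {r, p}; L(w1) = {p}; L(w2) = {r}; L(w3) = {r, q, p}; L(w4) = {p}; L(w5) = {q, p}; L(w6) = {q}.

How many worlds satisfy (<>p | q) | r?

6

Let φ = (<>p | q) | r. Evaluate φ at each world:
  w0 (successors {w2}): φ is true.
  w1 (successors ∅): φ is false.
  w2 (successors {w4, w6}): φ is true.
  w3 (successors {w6}): φ is true.
  w4 (successors {w0, w2}): φ is true.
  w5 (successors ∅): φ is true.
  w6 (successors {w3}): φ is true.
For instance, at w4:
  At w4: <>p | q is true, r is false, so (<>p | q) | r is true.
    At w4: <>p is true, q is false, so <>p | q is true.
      At w4: <>p requires p at some successor in {w0, w2}.
        p holds at w0, so <>p is true at w4.
Satisfying worlds: {w0, w2, w3, w4, w5, w6}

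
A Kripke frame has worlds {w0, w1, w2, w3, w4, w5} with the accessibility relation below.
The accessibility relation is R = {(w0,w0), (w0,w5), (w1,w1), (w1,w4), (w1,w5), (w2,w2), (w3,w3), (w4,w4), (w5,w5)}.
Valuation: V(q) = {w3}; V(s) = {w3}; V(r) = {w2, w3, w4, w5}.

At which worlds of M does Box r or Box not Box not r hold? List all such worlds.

w0, w1, w2, w3, w4, w5

Let φ = Box r or Box not Box not r. Evaluate φ at each world:
  w0 (successors {w0, w5}): φ is true.
  w1 (successors {w1, w4, w5}): φ is true.
  w2 (successors {w2}): φ is true.
  w3 (successors {w3}): φ is true.
  w4 (successors {w4}): φ is true.
  w5 (successors {w5}): φ is true.
For instance, at w5:
  At w5: Box r is true, Box not Box not r is true, so Box r or Box not Box not r is true.
    At w5: Box r requires r at every successor {w5}.
      At w5: r is true.
    So Box r is true at w5.
    At w5: Box not Box not r requires not Box not r at every successor {w5}.
      At w5: not Box not r is true.
    So Box not Box not r is true at w5.
Satisfying worlds: {w0, w1, w2, w3, w4, w5}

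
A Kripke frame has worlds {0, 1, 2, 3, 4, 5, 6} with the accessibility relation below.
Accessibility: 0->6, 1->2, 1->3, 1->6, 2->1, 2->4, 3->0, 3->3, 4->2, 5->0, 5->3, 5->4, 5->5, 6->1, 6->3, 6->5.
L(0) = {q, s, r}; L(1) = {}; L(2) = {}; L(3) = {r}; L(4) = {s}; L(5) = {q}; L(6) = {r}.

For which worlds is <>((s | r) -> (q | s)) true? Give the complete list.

1, 2, 3, 4, 5, 6

Let φ = <>((s | r) -> (q | s)). Evaluate φ at each world:
  0 (successors {6}): φ is false.
  1 (successors {2, 3, 6}): φ is true.
  2 (successors {1, 4}): φ is true.
  3 (successors {0, 3}): φ is true.
  4 (successors {2}): φ is true.
  5 (successors {0, 3, 4, 5}): φ is true.
  6 (successors {1, 3, 5}): φ is true.
For instance, at 6:
  At 6: <>((s | r) -> (q | s)) requires (s | r) -> (q | s) at some successor in {1, 3, 5}.
    (s | r) -> (q | s) holds at 1, so <>((s | r) -> (q | s)) is true at 6.
Satisfying worlds: {1, 2, 3, 4, 5, 6}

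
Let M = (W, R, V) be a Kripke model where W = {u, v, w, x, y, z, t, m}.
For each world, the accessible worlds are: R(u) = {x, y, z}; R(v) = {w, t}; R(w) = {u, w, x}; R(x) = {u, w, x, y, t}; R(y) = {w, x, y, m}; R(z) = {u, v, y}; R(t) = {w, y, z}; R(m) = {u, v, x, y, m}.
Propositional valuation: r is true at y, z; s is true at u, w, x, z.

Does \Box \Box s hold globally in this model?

Let φ = \Box \Box s. Evaluate φ at each world:
  u (successors {x, y, z}): φ is false.
  v (successors {w, t}): φ is false.
  w (successors {u, w, x}): φ is false.
  x (successors {u, w, x, y, t}): φ is false.
  y (successors {w, x, y, m}): φ is false.
  z (successors {u, v, y}): φ is false.
  t (successors {w, y, z}): φ is false.
  m (successors {u, v, x, y, m}): φ is false.
Detail at u (counterexample):
  At u: \Box \Box s requires \Box s at every successor {x, y, z}.
    \Box s fails at x, so \Box \Box s is false at u.
      At x: \Box s requires s at every successor {u, w, x, y, t}.
        s fails at y, so \Box s is false at x.

No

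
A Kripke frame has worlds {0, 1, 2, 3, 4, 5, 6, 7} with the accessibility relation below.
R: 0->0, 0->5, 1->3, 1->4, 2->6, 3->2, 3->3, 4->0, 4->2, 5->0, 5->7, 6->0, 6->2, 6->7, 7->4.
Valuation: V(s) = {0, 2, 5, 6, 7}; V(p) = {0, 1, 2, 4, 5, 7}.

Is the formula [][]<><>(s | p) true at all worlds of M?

Yes

Let φ = [][]<><>(s | p). Evaluate φ at each world:
  0 (successors {0, 5}): φ is true.
  1 (successors {3, 4}): φ is true.
  2 (successors {6}): φ is true.
  3 (successors {2, 3}): φ is true.
  4 (successors {0, 2}): φ is true.
  5 (successors {0, 7}): φ is true.
  6 (successors {0, 2, 7}): φ is true.
  7 (successors {4}): φ is true.
For instance, at 1:
  At 1: [][]<><>(s | p) requires []<><>(s | p) at every successor {3, 4}.
      At 3: []<><>(s | p) requires <><>(s | p) at every successor {2, 3}.
        At 2: <><>(s | p) is true.
        At 3: <><>(s | p) is true.
      So []<><>(s | p) is true at 3.
      At 4: []<><>(s | p) requires <><>(s | p) at every successor {0, 2}.
        At 0: <><>(s | p) is true.
        At 2: <><>(s | p) is true.
      So []<><>(s | p) is true at 4.
  So [][]<><>(s | p) is true at 1.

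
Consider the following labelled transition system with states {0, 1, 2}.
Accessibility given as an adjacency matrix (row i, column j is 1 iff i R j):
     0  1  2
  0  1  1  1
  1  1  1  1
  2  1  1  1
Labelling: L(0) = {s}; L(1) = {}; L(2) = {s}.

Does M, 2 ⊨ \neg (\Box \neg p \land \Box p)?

At 2: \Box \neg p \land \Box p is false, so \neg (\Box \neg p \land \Box p) is true.
  At 2: \Box \neg p is true, \Box p is false, so \Box \neg p \land \Box p is false.
    At 2: \Box \neg p requires \neg p at every successor {0, 1, 2}.
      At 0: \neg p is true.
      At 1: \neg p is true.
      At 2: \neg p is true.
    So \Box \neg p is true at 2.
    At 2: \Box p requires p at every successor {0, 1, 2}.
      p fails at 0, so \Box p is false at 2.

Yes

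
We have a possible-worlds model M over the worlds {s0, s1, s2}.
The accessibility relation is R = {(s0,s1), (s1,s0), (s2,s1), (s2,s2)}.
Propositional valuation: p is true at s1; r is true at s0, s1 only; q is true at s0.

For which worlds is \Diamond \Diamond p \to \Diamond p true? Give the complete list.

s0, s2

Let φ = \Diamond \Diamond p \to \Diamond p. Evaluate φ at each world:
  s0 (successors {s1}): φ is true.
  s1 (successors {s0}): φ is false.
  s2 (successors {s1, s2}): φ is true.
For instance, at s2:
  At s2: \Diamond \Diamond p is true, \Diamond p is true, so \Diamond \Diamond p \to \Diamond p is true.
    At s2: \Diamond \Diamond p requires \Diamond p at some successor in {s1, s2}.
      \Diamond p holds at s2, so \Diamond \Diamond p is true at s2.
    At s2: \Diamond p requires p at some successor in {s1, s2}.
      p holds at s1, so \Diamond p is true at s2.
Satisfying worlds: {s0, s2}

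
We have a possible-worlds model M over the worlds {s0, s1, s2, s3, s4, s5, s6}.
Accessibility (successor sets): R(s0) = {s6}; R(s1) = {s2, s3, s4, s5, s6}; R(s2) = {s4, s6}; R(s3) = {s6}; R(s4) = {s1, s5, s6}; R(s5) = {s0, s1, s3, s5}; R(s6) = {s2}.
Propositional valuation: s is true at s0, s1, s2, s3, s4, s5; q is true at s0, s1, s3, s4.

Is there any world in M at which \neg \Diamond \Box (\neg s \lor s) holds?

No

Let φ = \neg \Diamond \Box (\neg s \lor s). Evaluate φ at each world:
  s0 (successors {s6}): φ is false.
  s1 (successors {s2, s3, s4, s5, s6}): φ is false.
  s2 (successors {s4, s6}): φ is false.
  s3 (successors {s6}): φ is false.
  s4 (successors {s1, s5, s6}): φ is false.
  s5 (successors {s0, s1, s3, s5}): φ is false.
  s6 (successors {s2}): φ is false.
For instance, at s3:
  At s3: \Diamond \Box (\neg s \lor s) is true, so \neg \Diamond \Box (\neg s \lor s) is false.
    At s3: \Diamond \Box (\neg s \lor s) requires \Box (\neg s \lor s) at some successor in {s6}.
      \Box (\neg s \lor s) holds at s6, so \Diamond \Box (\neg s \lor s) is true at s3.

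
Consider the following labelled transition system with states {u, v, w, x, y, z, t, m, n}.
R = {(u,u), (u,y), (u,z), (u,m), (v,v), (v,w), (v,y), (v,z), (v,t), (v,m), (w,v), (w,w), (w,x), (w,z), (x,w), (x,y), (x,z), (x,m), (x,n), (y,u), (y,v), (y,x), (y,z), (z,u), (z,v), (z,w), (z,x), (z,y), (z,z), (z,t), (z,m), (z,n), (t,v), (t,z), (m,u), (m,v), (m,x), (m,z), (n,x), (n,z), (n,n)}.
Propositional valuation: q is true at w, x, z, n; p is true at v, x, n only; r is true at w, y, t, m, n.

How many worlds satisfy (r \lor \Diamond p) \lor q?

8

Let φ = (r \lor \Diamond p) \lor q. Evaluate φ at each world:
  u (successors {u, y, z, m}): φ is false.
  v (successors {v, w, y, z, t, m}): φ is true.
  w (successors {v, w, x, z}): φ is true.
  x (successors {w, y, z, m, n}): φ is true.
  y (successors {u, v, x, z}): φ is true.
  z (successors {u, v, w, x, y, z, t, m, n}): φ is true.
  t (successors {v, z}): φ is true.
  m (successors {u, v, x, z}): φ is true.
  n (successors {x, z, n}): φ is true.
For instance, at z:
  At z: r \lor \Diamond p is true, q is true, so (r \lor \Diamond p) \lor q is true.
    At z: r is false, \Diamond p is true, so r \lor \Diamond p is true.
      At z: \Diamond p requires p at some successor in {u, v, w, x, y, z, t, m, n}.
        p holds at v, so \Diamond p is true at z.
Satisfying worlds: {v, w, x, y, z, t, m, n}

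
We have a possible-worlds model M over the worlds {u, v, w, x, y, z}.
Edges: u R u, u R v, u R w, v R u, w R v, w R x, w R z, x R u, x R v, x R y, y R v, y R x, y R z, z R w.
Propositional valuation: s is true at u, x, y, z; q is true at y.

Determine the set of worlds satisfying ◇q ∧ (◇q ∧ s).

x

Let φ = ◇q ∧ (◇q ∧ s). Evaluate φ at each world:
  u (successors {u, v, w}): φ is false.
  v (successors {u}): φ is false.
  w (successors {v, x, z}): φ is false.
  x (successors {u, v, y}): φ is true.
  y (successors {v, x, z}): φ is false.
  z (successors {w}): φ is false.
For instance, at u:
  At u: ◇q is false, ◇q ∧ s is false, so ◇q ∧ (◇q ∧ s) is false.
    At u: ◇q requires q at some successor in {u, v, w}.
      At u: q is false.
      At v: q is false.
      At w: q is false.
    So ◇q is false at u.
    At u: ◇q is false, s is true, so ◇q ∧ s is false.
      At u: ◇q requires q at some successor in {u, v, w}.
        At u: q is false.
        At v: q is false.
        At w: q is false.
      So ◇q is false at u.
Satisfying worlds: {x}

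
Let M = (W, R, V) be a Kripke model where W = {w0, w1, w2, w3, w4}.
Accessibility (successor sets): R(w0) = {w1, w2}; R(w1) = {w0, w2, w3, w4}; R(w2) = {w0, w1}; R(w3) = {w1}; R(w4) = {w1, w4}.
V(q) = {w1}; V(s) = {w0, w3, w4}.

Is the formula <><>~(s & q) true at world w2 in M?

At w2: <><>~(s & q) requires <>~(s & q) at some successor in {w0, w1}.
  <>~(s & q) holds at w0, so <><>~(s & q) is true at w2.
    At w0: <>~(s & q) requires ~(s & q) at some successor in {w1, w2}.
      ~(s & q) holds at w1, so <>~(s & q) is true at w0.

Yes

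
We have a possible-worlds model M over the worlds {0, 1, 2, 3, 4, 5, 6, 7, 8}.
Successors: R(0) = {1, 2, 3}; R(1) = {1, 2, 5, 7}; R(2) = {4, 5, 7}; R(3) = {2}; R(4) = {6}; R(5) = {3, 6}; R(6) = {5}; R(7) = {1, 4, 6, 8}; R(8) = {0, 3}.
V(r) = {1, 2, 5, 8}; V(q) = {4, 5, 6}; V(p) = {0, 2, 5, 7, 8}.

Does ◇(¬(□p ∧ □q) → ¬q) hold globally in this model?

No

Let φ = ◇(¬(□p ∧ □q) → ¬q). Evaluate φ at each world:
  0 (successors {1, 2, 3}): φ is true.
  1 (successors {1, 2, 5, 7}): φ is true.
  2 (successors {4, 5, 7}): φ is true.
  3 (successors {2}): φ is true.
  4 (successors {6}): φ is true.
  5 (successors {3, 6}): φ is true.
  6 (successors {5}): φ is false.
  7 (successors {1, 4, 6, 8}): φ is true.
  8 (successors {0, 3}): φ is true.
Detail at 6 (counterexample):
  At 6: ◇(¬(□p ∧ □q) → ¬q) requires ¬(□p ∧ □q) → ¬q at some successor in {5}.
    At 5: ¬(□p ∧ □q) → ¬q is false.
  So ◇(¬(□p ∧ □q) → ¬q) is false at 6.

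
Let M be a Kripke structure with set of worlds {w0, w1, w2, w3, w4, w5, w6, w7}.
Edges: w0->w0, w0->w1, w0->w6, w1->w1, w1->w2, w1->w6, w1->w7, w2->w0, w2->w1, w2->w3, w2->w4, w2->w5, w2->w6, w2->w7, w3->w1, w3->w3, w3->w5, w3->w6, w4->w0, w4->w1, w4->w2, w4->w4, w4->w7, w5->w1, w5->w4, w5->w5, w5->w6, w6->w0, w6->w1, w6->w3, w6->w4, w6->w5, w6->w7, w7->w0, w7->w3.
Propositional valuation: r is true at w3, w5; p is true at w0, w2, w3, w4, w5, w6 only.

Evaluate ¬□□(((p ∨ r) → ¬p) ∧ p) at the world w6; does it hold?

Recall that □ψ holds at a world iff ψ holds at every accessible world, and ◇ψ holds iff ψ holds at some accessible world.
At w6: □□(((p ∨ r) → ¬p) ∧ p) is false, so ¬□□(((p ∨ r) → ¬p) ∧ p) is true.
  At w6: □□(((p ∨ r) → ¬p) ∧ p) requires □(((p ∨ r) → ¬p) ∧ p) at every successor {w0, w1, w3, w4, w5, w7}.
    □(((p ∨ r) → ¬p) ∧ p) fails at w0, so □□(((p ∨ r) → ¬p) ∧ p) is false at w6.
      At w0: □(((p ∨ r) → ¬p) ∧ p) requires ((p ∨ r) → ¬p) ∧ p at every successor {w0, w1, w6}.
        ((p ∨ r) → ¬p) ∧ p fails at w0, so □(((p ∨ r) → ¬p) ∧ p) is false at w0.

Yes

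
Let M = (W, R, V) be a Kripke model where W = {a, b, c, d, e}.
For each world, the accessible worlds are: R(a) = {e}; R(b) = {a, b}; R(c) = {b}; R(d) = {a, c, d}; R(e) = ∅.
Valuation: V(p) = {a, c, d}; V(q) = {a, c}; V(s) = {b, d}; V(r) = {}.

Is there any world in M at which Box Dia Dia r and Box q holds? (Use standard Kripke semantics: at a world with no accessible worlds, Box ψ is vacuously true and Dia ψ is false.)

Yes

Let φ = Box Dia Dia r and Box q. Evaluate φ at each world:
  a (successors {e}): φ is false.
  b (successors {a, b}): φ is false.
  c (successors {b}): φ is false.
  d (successors {a, c, d}): φ is false.
  e (successors ∅): φ is true.
Detail at e (witness):
  At e: Box Dia Dia r is true, Box q is true, so Box Dia Dia r and Box q is true.
    At e: no accessible worlds, so Box Dia Dia r holds vacuously.
    At e: no accessible worlds, so Box q holds vacuously.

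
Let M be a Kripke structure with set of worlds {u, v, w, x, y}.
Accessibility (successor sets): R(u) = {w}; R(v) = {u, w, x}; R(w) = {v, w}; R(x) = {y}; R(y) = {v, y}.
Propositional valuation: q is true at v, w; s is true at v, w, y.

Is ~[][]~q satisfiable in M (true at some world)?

Recall that []ψ holds at a world iff ψ holds at every accessible world, and <>ψ holds iff ψ holds at some accessible world.
Let φ = ~[][]~q. Evaluate φ at each world:
  u (successors {w}): φ is true.
  v (successors {u, w, x}): φ is true.
  w (successors {v, w}): φ is true.
  x (successors {y}): φ is true.
  y (successors {v, y}): φ is true.
Detail at u (witness):
  At u: [][]~q is false, so ~[][]~q is true.
    At u: [][]~q requires []~q at every successor {w}.
      []~q fails at w, so [][]~q is false at u.

Yes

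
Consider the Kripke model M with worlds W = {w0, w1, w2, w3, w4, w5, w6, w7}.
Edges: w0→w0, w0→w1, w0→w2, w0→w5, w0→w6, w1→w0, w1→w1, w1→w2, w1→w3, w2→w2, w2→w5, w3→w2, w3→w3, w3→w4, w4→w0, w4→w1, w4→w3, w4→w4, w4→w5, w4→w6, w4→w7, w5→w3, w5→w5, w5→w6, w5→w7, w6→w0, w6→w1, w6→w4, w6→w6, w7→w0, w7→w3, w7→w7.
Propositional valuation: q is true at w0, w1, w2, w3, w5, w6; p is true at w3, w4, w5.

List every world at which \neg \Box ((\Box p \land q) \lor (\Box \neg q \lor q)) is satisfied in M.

w3, w4, w5, w6, w7

Let φ = \neg \Box ((\Box p \land q) \lor (\Box \neg q \lor q)). Evaluate φ at each world:
  w0 (successors {w0, w1, w2, w5, w6}): φ is false.
  w1 (successors {w0, w1, w2, w3}): φ is false.
  w2 (successors {w2, w5}): φ is false.
  w3 (successors {w2, w3, w4}): φ is true.
  w4 (successors {w0, w1, w3, w4, w5, w6, w7}): φ is true.
  w5 (successors {w3, w5, w6, w7}): φ is true.
  w6 (successors {w0, w1, w4, w6}): φ is true.
  w7 (successors {w0, w3, w7}): φ is true.
For instance, at w6:
  At w6: \Box ((\Box p \land q) \lor (\Box \neg q \lor q)) is false, so \neg \Box ((\Box p \land q) \lor (\Box \neg q \lor q)) is true.
    At w6: \Box ((\Box p \land q) \lor (\Box \neg q \lor q)) requires (\Box p \land q) \lor (\Box \neg q \lor q) at every successor {w0, w1, w4, w6}.
      (\Box p \land q) \lor (\Box \neg q \lor q) fails at w4, so \Box ((\Box p \land q) \lor (\Box \neg q \lor q)) is false at w6.
Satisfying worlds: {w3, w4, w5, w6, w7}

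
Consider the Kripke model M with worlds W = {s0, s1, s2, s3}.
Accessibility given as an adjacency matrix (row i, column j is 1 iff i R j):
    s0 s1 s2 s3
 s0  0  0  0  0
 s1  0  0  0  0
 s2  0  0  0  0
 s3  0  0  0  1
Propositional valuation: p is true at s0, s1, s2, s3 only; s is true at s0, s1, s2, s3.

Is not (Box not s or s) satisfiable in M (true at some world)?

No

Let φ = not (Box not s or s). Evaluate φ at each world:
  s0 (successors ∅): φ is false.
  s1 (successors ∅): φ is false.
  s2 (successors ∅): φ is false.
  s3 (successors {s3}): φ is false.
For instance, at s3:
  At s3: Box not s or s is true, so not (Box not s or s) is false.
    At s3: Box not s is false, s is true, so Box not s or s is true.
      At s3: Box not s requires not s at every successor {s3}.
        not s fails at s3, so Box not s is false at s3.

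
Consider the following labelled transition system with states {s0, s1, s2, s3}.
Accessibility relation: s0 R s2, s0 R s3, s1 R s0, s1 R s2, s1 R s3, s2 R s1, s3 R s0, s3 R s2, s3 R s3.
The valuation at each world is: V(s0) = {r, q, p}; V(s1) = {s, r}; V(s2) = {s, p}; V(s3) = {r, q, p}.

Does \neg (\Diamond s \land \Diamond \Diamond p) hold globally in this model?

No

Let φ = \neg (\Diamond s \land \Diamond \Diamond p). Evaluate φ at each world:
  s0 (successors {s2, s3}): φ is false.
  s1 (successors {s0, s2, s3}): φ is false.
  s2 (successors {s1}): φ is false.
  s3 (successors {s0, s2, s3}): φ is false.
Detail at s0 (counterexample):
  At s0: \Diamond s \land \Diamond \Diamond p is true, so \neg (\Diamond s \land \Diamond \Diamond p) is false.
    At s0: \Diamond s is true, \Diamond \Diamond p is true, so \Diamond s \land \Diamond \Diamond p is true.
      At s0: \Diamond s requires s at some successor in {s2, s3}.
        s holds at s2, so \Diamond s is true at s0.
      At s0: \Diamond \Diamond p requires \Diamond p at some successor in {s2, s3}.
        \Diamond p holds at s3, so \Diamond \Diamond p is true at s0.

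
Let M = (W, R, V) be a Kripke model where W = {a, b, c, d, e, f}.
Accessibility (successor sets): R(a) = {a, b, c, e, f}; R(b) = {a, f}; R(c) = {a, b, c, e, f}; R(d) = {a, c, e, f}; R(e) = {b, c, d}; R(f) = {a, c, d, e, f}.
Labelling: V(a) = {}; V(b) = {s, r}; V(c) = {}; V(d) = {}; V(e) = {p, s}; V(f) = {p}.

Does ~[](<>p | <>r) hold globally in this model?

No

Recall that []ψ holds at a world iff ψ holds at every accessible world, and <>ψ holds iff ψ holds at some accessible world.
Let φ = ~[](<>p | <>r). Evaluate φ at each world:
  a (successors {a, b, c, e, f}): φ is false.
  b (successors {a, f}): φ is false.
  c (successors {a, b, c, e, f}): φ is false.
  d (successors {a, c, e, f}): φ is false.
  e (successors {b, c, d}): φ is false.
  f (successors {a, c, d, e, f}): φ is false.
Detail at a (counterexample):
  At a: [](<>p | <>r) is true, so ~[](<>p | <>r) is false.
    At a: [](<>p | <>r) requires <>p | <>r at every successor {a, b, c, e, f}.
      At a: <>p | <>r is true.
      At b: <>p | <>r is true.
      At c: <>p | <>r is true.
      At e: <>p | <>r is true.
      At f: <>p | <>r is true.
    So [](<>p | <>r) is true at a.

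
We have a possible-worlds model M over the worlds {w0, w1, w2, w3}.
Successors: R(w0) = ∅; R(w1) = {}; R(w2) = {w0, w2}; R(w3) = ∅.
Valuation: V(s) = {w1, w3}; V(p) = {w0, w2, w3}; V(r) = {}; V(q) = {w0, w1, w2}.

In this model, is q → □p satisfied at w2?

Yes

At w2: q is true, □p is true, so q → □p is true.
  At w2: □p requires p at every successor {w0, w2}.
    At w0: p is true.
    At w2: p is true.
  So □p is true at w2.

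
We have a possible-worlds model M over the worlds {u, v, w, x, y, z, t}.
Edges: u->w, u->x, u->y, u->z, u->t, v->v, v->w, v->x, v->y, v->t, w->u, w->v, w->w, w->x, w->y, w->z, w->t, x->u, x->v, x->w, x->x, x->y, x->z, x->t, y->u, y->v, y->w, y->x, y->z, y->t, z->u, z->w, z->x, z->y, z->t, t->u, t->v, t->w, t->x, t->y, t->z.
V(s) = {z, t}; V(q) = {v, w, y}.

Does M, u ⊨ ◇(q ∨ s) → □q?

No

At u: ◇(q ∨ s) is true, □q is false, so ◇(q ∨ s) → □q is false.
  At u: ◇(q ∨ s) requires q ∨ s at some successor in {w, x, y, z, t}.
    q ∨ s holds at w, so ◇(q ∨ s) is true at u.
  At u: □q requires q at every successor {w, x, y, z, t}.
    q fails at x, so □q is false at u.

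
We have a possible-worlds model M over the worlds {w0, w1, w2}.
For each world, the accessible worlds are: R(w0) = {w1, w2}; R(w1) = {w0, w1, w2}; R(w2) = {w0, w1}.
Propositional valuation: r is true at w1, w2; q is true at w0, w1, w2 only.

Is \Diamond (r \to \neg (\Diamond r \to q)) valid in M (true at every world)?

No

Recall that \Diamond ψ holds at a world iff ψ holds at some accessible world.
Let φ = \Diamond (r \to \neg (\Diamond r \to q)). Evaluate φ at each world:
  w0 (successors {w1, w2}): φ is false.
  w1 (successors {w0, w1, w2}): φ is true.
  w2 (successors {w0, w1}): φ is true.
Detail at w0 (counterexample):
  At w0: \Diamond (r \to \neg (\Diamond r \to q)) requires r \to \neg (\Diamond r \to q) at some successor in {w1, w2}.
    At w1: r \to \neg (\Diamond r \to q) is false.
    At w2: r \to \neg (\Diamond r \to q) is false.
  So \Diamond (r \to \neg (\Diamond r \to q)) is false at w0.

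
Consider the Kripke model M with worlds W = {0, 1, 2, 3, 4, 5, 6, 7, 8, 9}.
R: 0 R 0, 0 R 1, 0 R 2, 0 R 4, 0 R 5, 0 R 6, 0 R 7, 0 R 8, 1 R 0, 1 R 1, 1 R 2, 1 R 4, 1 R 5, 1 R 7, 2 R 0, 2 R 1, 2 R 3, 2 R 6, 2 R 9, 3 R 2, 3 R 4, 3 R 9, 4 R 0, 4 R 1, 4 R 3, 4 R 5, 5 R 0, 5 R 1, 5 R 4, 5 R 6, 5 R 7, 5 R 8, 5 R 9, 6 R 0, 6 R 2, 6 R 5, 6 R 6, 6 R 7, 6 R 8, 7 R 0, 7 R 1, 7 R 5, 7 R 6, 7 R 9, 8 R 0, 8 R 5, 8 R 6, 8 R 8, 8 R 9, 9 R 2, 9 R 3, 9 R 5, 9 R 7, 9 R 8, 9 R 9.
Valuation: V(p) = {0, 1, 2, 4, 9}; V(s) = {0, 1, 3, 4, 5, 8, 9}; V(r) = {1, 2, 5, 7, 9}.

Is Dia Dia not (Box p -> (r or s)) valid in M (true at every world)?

No

Let φ = Dia Dia not (Box p -> (r or s)). Evaluate φ at each world:
  0 (successors {0, 1, 2, 4, 5, 6, 7, 8}): φ is false.
  1 (successors {0, 1, 2, 4, 5, 7}): φ is false.
  2 (successors {0, 1, 3, 6, 9}): φ is false.
  3 (successors {2, 4, 9}): φ is false.
  4 (successors {0, 1, 3, 5}): φ is false.
  5 (successors {0, 1, 4, 6, 7, 8, 9}): φ is false.
  6 (successors {0, 2, 5, 6, 7, 8}): φ is false.
  7 (successors {0, 1, 5, 6, 9}): φ is false.
  8 (successors {0, 5, 6, 8, 9}): φ is false.
  9 (successors {2, 3, 5, 7, 8, 9}): φ is false.
Detail at 0 (counterexample):
  At 0: Dia Dia not (Box p -> (r or s)) requires Dia not (Box p -> (r or s)) at some successor in {0, 1, 2, 4, 5, 6, 7, 8}.
    At 0: Dia not (Box p -> (r or s)) is false.
    At 1: Dia not (Box p -> (r or s)) is false.
    At 2: Dia not (Box p -> (r or s)) is false.
    At 4: Dia not (Box p -> (r or s)) is false.
    At 5: Dia not (Box p -> (r or s)) is false.
    At 6: Dia not (Box p -> (r or s)) is false.
    At 7: Dia not (Box p -> (r or s)) is false.
    At 8: Dia not (Box p -> (r or s)) is false.
  So Dia Dia not (Box p -> (r or s)) is false at 0.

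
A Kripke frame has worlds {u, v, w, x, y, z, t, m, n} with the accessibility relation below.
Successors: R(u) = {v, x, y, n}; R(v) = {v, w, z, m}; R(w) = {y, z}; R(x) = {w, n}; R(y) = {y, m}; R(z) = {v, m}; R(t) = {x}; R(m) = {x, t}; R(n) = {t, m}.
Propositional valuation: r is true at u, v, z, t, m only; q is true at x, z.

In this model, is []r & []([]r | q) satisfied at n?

No

At n: []r is true, []([]r | q) is false, so []r & []([]r | q) is false.
  At n: []r requires r at every successor {t, m}.
    At t: r is true.
    At m: r is true.
  So []r is true at n.
  At n: []([]r | q) requires []r | q at every successor {t, m}.
    []r | q fails at t, so []([]r | q) is false at n.
      At t: []r is false, q is false, so []r | q is false.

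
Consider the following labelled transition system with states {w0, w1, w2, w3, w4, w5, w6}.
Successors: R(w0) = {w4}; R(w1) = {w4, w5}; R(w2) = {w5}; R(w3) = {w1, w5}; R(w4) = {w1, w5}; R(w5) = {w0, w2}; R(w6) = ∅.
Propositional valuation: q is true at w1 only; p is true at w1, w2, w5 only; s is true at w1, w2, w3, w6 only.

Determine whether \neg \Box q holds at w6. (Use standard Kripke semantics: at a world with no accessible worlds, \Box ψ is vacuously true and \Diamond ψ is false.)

Recall that \Box ψ holds at a world iff ψ holds at every accessible world, and \Diamond ψ holds iff ψ holds at some accessible world.
At w6: \Box q is true, so \neg \Box q is false.
  At w6: no accessible worlds, so \Box q holds vacuously.

No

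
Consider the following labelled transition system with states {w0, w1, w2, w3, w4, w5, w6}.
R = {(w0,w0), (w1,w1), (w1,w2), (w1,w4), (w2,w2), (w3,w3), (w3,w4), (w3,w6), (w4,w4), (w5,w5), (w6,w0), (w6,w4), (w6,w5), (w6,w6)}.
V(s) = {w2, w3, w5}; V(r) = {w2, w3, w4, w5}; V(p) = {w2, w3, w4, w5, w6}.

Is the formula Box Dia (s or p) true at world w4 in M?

At w4: Box Dia (s or p) requires Dia (s or p) at every successor {w4}.
    At w4: Dia (s or p) requires s or p at some successor in {w4}.
      s or p holds at w4, so Dia (s or p) is true at w4.
So Box Dia (s or p) is true at w4.

Yes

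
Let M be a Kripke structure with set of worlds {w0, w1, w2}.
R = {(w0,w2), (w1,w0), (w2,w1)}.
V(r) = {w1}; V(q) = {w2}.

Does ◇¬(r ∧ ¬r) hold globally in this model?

Recall that ◇ψ holds at a world iff ψ holds at some accessible world.
Let φ = ◇¬(r ∧ ¬r). Evaluate φ at each world:
  w0 (successors {w2}): φ is true.
  w1 (successors {w0}): φ is true.
  w2 (successors {w1}): φ is true.
For instance, at w2:
  At w2: ◇¬(r ∧ ¬r) requires ¬(r ∧ ¬r) at some successor in {w1}.
    ¬(r ∧ ¬r) holds at w1, so ◇¬(r ∧ ¬r) is true at w2.

Yes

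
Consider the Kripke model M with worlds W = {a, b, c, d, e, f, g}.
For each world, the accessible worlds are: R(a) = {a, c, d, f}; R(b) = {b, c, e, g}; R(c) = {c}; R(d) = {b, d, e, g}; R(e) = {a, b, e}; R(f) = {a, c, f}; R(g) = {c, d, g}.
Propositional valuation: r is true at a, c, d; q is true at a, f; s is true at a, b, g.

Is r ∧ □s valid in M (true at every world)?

Recall that □ψ holds at a world iff ψ holds at every accessible world, and ◇ψ holds iff ψ holds at some accessible world.
Let φ = r ∧ □s. Evaluate φ at each world:
  a (successors {a, c, d, f}): φ is false.
  b (successors {b, c, e, g}): φ is false.
  c (successors {c}): φ is false.
  d (successors {b, d, e, g}): φ is false.
  e (successors {a, b, e}): φ is false.
  f (successors {a, c, f}): φ is false.
  g (successors {c, d, g}): φ is false.
Detail at a (counterexample):
  At a: r is true, □s is false, so r ∧ □s is false.
    At a: □s requires s at every successor {a, c, d, f}.
      s fails at c, so □s is false at a.

No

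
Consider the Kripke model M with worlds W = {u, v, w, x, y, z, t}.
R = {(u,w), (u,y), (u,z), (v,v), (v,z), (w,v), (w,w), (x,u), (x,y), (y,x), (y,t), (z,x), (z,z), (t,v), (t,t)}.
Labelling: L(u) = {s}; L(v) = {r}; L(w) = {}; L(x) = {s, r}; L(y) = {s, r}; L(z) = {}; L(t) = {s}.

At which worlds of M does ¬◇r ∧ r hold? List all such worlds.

none

Let φ = ¬◇r ∧ r. Evaluate φ at each world:
  u (successors {w, y, z}): φ is false.
  v (successors {v, z}): φ is false.
  w (successors {v, w}): φ is false.
  x (successors {u, y}): φ is false.
  y (successors {x, t}): φ is false.
  z (successors {x, z}): φ is false.
  t (successors {v, t}): φ is false.
For instance, at y:
  At y: ¬◇r is false, r is true, so ¬◇r ∧ r is false.
    At y: ◇r is true, so ¬◇r is false.
      At y: ◇r requires r at some successor in {x, t}.
        r holds at x, so ◇r is true at y.
Satisfying worlds: none.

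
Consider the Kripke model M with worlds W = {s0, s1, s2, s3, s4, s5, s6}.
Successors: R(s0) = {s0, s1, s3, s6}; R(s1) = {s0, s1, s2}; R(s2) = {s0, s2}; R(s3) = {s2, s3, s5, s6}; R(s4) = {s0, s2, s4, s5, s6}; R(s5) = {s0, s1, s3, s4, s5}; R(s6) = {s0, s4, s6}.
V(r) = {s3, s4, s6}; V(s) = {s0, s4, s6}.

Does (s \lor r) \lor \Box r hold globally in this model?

No

Let φ = (s \lor r) \lor \Box r. Evaluate φ at each world:
  s0 (successors {s0, s1, s3, s6}): φ is true.
  s1 (successors {s0, s1, s2}): φ is false.
  s2 (successors {s0, s2}): φ is false.
  s3 (successors {s2, s3, s5, s6}): φ is true.
  s4 (successors {s0, s2, s4, s5, s6}): φ is true.
  s5 (successors {s0, s1, s3, s4, s5}): φ is false.
  s6 (successors {s0, s4, s6}): φ is true.
Detail at s1 (counterexample):
  At s1: s \lor r is false, \Box r is false, so (s \lor r) \lor \Box r is false.
    At s1: \Box r requires r at every successor {s0, s1, s2}.
      r fails at s0, so \Box r is false at s1.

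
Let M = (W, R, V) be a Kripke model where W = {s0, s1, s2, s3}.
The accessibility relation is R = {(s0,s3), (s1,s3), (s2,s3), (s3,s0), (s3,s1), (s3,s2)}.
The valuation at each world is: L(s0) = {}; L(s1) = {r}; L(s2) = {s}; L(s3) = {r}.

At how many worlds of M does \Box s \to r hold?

Let φ = \Box s \to r. Evaluate φ at each world:
  s0 (successors {s3}): φ is true.
  s1 (successors {s3}): φ is true.
  s2 (successors {s3}): φ is true.
  s3 (successors {s0, s1, s2}): φ is true.
For instance, at s2:
  At s2: \Box s is false, r is false, so \Box s \to r is true.
    At s2: \Box s requires s at every successor {s3}.
      s fails at s3, so \Box s is false at s2.
Satisfying worlds: {s0, s1, s2, s3}

4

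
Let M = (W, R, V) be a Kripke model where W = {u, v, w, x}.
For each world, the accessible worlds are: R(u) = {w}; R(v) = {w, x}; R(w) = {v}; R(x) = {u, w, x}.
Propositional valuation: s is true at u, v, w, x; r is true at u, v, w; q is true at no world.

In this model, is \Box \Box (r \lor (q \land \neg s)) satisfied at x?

No

At x: \Box \Box (r \lor (q \land \neg s)) requires \Box (r \lor (q \land \neg s)) at every successor {u, w, x}.
  \Box (r \lor (q \land \neg s)) fails at x, so \Box \Box (r \lor (q \land \neg s)) is false at x.
    At x: \Box (r \lor (q \land \neg s)) requires r \lor (q \land \neg s) at every successor {u, w, x}.
      r \lor (q \land \neg s) fails at x, so \Box (r \lor (q \land \neg s)) is false at x.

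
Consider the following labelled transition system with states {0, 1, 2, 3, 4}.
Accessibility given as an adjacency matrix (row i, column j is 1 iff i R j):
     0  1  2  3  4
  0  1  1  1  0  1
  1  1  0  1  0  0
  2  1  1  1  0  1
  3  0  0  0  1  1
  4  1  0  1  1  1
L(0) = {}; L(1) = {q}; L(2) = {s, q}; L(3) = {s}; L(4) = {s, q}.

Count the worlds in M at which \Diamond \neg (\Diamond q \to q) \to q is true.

Let φ = \Diamond \neg (\Diamond q \to q) \to q. Evaluate φ at each world:
  0 (successors {0, 1, 2, 4}): φ is false.
  1 (successors {0, 2}): φ is true.
  2 (successors {0, 1, 2, 4}): φ is true.
  3 (successors {3, 4}): φ is false.
  4 (successors {0, 2, 3, 4}): φ is true.
For instance, at 0:
  At 0: \Diamond \neg (\Diamond q \to q) is true, q is false, so \Diamond \neg (\Diamond q \to q) \to q is false.
    At 0: \Diamond \neg (\Diamond q \to q) requires \neg (\Diamond q \to q) at some successor in {0, 1, 2, 4}.
      \neg (\Diamond q \to q) holds at 0, so \Diamond \neg (\Diamond q \to q) is true at 0.
Satisfying worlds: {1, 2, 4}

3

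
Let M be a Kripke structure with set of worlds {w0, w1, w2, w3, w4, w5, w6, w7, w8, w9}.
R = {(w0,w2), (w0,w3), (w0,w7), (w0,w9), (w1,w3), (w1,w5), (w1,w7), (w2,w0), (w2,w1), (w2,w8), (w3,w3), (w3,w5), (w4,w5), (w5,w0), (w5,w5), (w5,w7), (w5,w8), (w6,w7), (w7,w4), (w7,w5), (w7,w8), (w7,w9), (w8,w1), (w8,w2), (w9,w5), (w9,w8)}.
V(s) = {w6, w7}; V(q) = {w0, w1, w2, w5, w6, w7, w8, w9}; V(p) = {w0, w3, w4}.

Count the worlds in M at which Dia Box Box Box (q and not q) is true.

0

Let φ = Dia Box Box Box (q and not q). Evaluate φ at each world:
  w0 (successors {w2, w3, w7, w9}): φ is false.
  w1 (successors {w3, w5, w7}): φ is false.
  w2 (successors {w0, w1, w8}): φ is false.
  w3 (successors {w3, w5}): φ is false.
  w4 (successors {w5}): φ is false.
  w5 (successors {w0, w5, w7, w8}): φ is false.
  w6 (successors {w7}): φ is false.
  w7 (successors {w4, w5, w8, w9}): φ is false.
  w8 (successors {w1, w2}): φ is false.
  w9 (successors {w5, w8}): φ is false.
For instance, at w2:
  At w2: Dia Box Box Box (q and not q) requires Box Box Box (q and not q) at some successor in {w0, w1, w8}.
    At w0: Box Box Box (q and not q) is false.
    At w1: Box Box Box (q and not q) is false.
    At w8: Box Box Box (q and not q) is false.
  So Dia Box Box Box (q and not q) is false at w2.
Satisfying worlds: none.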